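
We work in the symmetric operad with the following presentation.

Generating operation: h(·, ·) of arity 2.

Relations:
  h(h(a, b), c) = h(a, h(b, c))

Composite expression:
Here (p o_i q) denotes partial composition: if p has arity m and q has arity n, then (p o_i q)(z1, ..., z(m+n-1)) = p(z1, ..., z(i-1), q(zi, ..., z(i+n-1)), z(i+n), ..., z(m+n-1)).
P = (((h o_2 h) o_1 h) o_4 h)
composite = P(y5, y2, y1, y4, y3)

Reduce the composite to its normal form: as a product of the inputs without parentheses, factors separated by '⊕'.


y5 ⊕ y2 ⊕ y1 ⊕ y4 ⊕ y3

Key point: h is associative — brackets drop, the y-order remains.
h(y5, y2) reduces to y5 ⊕ y2
h(y4, y3) reduces to y4 ⊕ y3
h(y1, h(y4, y3)) reduces to y1 ⊕ y4 ⊕ y3
h(h(y5, y2), h(y1, h(y4, y3))) reduces to y5 ⊕ y2 ⊕ y1 ⊕ y4 ⊕ y3


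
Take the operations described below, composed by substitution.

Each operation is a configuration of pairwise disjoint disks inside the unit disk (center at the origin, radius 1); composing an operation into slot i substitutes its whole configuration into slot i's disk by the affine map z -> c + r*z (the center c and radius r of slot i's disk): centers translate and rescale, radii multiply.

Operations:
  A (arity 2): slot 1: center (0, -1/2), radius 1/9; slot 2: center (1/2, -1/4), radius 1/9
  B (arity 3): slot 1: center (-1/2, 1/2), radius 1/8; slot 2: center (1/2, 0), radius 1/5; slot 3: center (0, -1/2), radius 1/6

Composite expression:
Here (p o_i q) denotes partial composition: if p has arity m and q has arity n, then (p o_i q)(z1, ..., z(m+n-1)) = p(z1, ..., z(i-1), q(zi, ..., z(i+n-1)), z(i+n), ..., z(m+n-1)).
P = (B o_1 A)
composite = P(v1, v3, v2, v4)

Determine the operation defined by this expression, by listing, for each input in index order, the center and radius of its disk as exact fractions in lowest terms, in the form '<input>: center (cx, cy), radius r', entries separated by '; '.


Each v-disk chains the slot maps above it in B; radii multiply.
v1: after 2 affine steps, its disk has center (-1/2, 7/16), radius 1/72
v3: after 2 affine steps, its disk has center (-7/16, 15/32), radius 1/72
v2: after 1 affine step, its disk has center (1/2, 0), radius 1/5
v4: after 1 affine step, its disk has center (0, -1/2), radius 1/6

v1: center (-1/2, 7/16), radius 1/72; v2: center (1/2, 0), radius 1/5; v3: center (-7/16, 15/32), radius 1/72; v4: center (0, -1/2), radius 1/6


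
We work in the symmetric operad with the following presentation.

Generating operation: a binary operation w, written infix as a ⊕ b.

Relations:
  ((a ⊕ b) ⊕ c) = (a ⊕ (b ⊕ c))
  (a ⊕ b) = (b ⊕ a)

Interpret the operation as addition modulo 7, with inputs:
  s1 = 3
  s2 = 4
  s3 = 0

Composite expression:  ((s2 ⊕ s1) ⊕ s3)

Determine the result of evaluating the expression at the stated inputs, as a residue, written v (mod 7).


0 (mod 7)

(s2 ⊕ s1) = 0
((s2 ⊕ s1) ⊕ s3) = 0


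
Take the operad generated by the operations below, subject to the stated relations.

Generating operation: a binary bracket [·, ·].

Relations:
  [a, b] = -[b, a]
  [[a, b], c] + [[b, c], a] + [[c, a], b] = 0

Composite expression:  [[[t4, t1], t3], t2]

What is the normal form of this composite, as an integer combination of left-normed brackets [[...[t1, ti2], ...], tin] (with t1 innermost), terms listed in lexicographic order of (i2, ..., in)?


-[[[t1, t4], t3], t2]

Expand each bracket as ab - ba; the t1-initial words give the coefficients.
Composite bracket: [[[t4, t1], t3], t2]
Under [a, b] = ab - ba we get 8 signed associative words (2^3 = 8).
Keep just the words that open with t1:
  t1t4t3t2 appears with sign -1, giving the term -[[[t1, t4], t3], t2]


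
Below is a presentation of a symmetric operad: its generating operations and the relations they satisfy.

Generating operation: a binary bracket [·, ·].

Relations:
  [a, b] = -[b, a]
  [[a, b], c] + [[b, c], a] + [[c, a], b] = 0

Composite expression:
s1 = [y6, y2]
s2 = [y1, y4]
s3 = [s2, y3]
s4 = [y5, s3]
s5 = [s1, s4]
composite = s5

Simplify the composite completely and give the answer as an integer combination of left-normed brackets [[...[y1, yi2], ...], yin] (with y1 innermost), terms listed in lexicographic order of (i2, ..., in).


-[[[[[y1, y4], y3], y5], y2], y6] + [[[[[y1, y4], y3], y5], y6], y2]

Skip Jacobi rewriting: expand, keep y1-initial words, read off terms.
Composite bracket: [[y6, y2], [y5, [[y1, y4], y3]]]
Full expansion: 32 signed words from ab - ba (2^5 = 32).
Coefficients come from the y1-initial words:
  from y1y4y3y5y2y6, sign -1: term -[[[[[y1, y4], y3], y5], y2], y6]
  from y1y4y3y5y6y2, sign +1: term +[[[[[y1, y4], y3], y5], y6], y2]


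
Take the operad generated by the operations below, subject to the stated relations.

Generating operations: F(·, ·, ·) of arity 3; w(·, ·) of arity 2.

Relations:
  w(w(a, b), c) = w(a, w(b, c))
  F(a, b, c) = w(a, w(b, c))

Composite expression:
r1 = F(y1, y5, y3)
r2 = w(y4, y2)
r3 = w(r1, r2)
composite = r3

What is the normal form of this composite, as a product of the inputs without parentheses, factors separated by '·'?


Key point: w is associative — brackets drop, the y-order remains.
F(y1, y5, y3) reduces to y1 · y5 · y3
w(y4, y2) reduces to y4 · y2
w(F(y1, y5, y3), w(y4, y2)) reduces to y1 · y5 · y3 · y4 · y2

y1 · y5 · y3 · y4 · y2


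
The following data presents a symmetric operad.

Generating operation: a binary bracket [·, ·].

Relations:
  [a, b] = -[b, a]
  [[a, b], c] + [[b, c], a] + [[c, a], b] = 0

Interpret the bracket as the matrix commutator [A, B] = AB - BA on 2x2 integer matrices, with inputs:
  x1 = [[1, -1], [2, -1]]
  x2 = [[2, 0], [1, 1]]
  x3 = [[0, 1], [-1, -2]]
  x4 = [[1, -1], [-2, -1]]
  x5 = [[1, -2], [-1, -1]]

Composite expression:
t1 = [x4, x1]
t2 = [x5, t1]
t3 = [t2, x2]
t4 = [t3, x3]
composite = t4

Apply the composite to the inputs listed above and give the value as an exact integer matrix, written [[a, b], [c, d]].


[[-8, -64], [-48, 8]]


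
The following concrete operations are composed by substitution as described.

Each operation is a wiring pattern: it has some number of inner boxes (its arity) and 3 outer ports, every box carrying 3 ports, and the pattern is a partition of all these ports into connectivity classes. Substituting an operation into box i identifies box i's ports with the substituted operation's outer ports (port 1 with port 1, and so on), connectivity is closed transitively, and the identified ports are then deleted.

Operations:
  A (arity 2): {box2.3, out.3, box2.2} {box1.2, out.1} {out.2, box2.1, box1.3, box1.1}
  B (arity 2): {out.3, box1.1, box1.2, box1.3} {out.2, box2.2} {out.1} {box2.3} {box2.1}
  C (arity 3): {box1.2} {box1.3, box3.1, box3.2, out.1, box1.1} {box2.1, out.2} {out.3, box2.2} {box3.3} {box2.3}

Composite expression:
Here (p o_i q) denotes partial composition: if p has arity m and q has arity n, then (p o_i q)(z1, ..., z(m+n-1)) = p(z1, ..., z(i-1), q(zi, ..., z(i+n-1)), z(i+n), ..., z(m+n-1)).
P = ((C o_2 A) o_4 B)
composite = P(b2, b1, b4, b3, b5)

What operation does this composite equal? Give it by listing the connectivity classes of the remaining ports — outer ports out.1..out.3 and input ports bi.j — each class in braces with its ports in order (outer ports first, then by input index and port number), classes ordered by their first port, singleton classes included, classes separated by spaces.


{out.1, b2.1, b2.3, b5.2} {out.2, b1.2} {out.3, b1.1, b1.3, b4.1} {b2.2} {b3.1, b3.2, b3.3} {b4.2, b4.3} {b5.1} {b5.3}


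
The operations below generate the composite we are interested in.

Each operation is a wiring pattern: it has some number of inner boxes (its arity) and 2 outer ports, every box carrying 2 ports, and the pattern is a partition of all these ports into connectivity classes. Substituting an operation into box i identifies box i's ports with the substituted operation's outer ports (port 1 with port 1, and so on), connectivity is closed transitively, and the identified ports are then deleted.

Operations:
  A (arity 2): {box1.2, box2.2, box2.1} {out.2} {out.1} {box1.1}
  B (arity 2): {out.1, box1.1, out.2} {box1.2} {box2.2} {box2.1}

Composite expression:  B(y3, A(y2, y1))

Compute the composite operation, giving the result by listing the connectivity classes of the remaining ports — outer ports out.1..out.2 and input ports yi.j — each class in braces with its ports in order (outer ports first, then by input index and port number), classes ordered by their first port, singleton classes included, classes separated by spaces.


{out.1, out.2, y3.1} {y1.1, y1.2, y2.2} {y2.1} {y3.2}

Treat the ports identified at B as solder joints: merge, then drop.
composing A on (y2, y1), with out.j its own outer ports: {out.1} {out.2} {y1.1, y1.2, y2.2} {y2.1}
composing B on (y3, y2, y1), with out.j its own outer ports: {out.1, out.2, y3.1} {y1.1, y1.2, y2.2} {y2.1} {y3.2}


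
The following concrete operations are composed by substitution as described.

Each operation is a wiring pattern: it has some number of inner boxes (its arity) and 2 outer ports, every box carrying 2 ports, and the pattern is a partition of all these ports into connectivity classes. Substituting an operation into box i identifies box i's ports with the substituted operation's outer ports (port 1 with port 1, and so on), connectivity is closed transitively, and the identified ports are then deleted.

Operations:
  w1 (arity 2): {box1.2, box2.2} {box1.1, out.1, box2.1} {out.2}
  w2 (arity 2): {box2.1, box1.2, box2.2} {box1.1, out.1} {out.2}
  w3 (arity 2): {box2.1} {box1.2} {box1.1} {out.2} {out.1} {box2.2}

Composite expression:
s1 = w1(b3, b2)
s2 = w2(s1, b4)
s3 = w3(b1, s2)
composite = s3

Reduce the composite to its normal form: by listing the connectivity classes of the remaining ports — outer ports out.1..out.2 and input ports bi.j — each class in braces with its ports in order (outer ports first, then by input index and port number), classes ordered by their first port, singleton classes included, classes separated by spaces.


After gluing at w3, chains via deleted ports link the b-ports.
w1 over (b3, b2) gives {out.1, b2.1, b3.1} {out.2} {b2.2, b3.2}, out.j being that stage's outer ports
w2 over (b3, b2, b4) gives {out.1, b2.1, b3.1} {out.2} {b2.2, b3.2} {b4.1, b4.2}, out.j being that stage's outer ports
w3 over (b1, b3, b2, b4) gives {out.1} {out.2} {b1.1} {b1.2} {b2.1, b3.1} {b2.2, b3.2} {b4.1, b4.2}, out.j being that stage's outer ports

{out.1} {out.2} {b1.1} {b1.2} {b2.1, b3.1} {b2.2, b3.2} {b4.1, b4.2}


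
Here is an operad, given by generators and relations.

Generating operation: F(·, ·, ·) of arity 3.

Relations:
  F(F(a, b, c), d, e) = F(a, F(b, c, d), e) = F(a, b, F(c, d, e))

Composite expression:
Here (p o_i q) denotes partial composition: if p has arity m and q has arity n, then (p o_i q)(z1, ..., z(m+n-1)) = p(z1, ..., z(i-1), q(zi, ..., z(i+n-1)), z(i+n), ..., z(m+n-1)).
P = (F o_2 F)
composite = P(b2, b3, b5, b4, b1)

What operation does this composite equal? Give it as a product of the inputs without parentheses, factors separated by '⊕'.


b2 ⊕ b3 ⊕ b5 ⊕ b4 ⊕ b1


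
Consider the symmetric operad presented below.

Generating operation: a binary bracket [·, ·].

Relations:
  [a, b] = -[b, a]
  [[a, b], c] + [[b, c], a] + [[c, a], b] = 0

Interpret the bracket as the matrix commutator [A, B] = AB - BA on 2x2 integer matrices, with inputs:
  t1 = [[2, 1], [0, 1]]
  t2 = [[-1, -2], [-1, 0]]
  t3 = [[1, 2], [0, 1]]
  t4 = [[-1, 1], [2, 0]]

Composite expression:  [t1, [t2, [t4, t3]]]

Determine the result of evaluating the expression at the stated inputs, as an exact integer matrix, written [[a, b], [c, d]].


[[8, -10], [-8, -8]]


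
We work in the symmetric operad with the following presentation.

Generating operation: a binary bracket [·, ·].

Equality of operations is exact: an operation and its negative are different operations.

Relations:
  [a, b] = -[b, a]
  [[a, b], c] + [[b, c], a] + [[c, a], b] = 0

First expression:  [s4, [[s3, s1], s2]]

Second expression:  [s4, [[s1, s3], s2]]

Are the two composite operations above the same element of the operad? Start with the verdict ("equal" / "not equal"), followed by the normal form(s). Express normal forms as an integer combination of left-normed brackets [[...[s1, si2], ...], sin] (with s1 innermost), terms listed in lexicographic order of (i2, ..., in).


not equal; the first gives [[[s1, s3], s2], s4] and the second -[[[s1, s3], s2], s4]

The first expression reduces to [[[s1, s3], s2], s4]
The second expression reduces to -[[[s1, s3], s2], s4]
They disagree, so not equal.


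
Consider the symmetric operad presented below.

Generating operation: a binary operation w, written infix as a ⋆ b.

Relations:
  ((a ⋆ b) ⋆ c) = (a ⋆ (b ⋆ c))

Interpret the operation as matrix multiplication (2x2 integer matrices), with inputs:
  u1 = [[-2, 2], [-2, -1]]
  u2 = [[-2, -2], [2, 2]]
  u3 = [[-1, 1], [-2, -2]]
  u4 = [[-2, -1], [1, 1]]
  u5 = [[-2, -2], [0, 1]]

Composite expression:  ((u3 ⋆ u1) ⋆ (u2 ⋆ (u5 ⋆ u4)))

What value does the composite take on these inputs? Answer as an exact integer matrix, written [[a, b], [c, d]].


[[-18, -6], [-60, -20]]


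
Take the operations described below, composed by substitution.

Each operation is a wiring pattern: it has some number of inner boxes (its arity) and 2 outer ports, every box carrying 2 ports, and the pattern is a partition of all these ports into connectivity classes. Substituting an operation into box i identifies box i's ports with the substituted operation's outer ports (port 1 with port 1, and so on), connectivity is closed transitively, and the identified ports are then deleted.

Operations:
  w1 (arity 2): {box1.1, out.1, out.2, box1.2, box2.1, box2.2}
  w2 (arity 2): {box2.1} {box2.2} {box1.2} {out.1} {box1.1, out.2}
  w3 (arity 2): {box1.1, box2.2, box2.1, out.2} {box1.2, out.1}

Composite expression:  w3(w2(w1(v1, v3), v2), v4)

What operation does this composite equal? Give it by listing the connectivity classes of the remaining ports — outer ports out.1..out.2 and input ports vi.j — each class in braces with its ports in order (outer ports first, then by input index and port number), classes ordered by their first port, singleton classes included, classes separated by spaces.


Connectivity passes through glued w3-boundaries; trace each wire chain.
w1 over (v1, v3) gives {out.1, out.2, v1.1, v1.2, v3.1, v3.2}, out.j being that stage's outer ports
w2 over (v1, v3, v2) gives {out.1} {out.2, v1.1, v1.2, v3.1, v3.2} {v2.1} {v2.2}, out.j being that stage's outer ports
w3 over (v1, v3, v2, v4) gives {out.1, v1.1, v1.2, v3.1, v3.2} {out.2, v4.1, v4.2} {v2.1} {v2.2}, out.j being that stage's outer ports

{out.1, v1.1, v1.2, v3.1, v3.2} {out.2, v4.1, v4.2} {v2.1} {v2.2}


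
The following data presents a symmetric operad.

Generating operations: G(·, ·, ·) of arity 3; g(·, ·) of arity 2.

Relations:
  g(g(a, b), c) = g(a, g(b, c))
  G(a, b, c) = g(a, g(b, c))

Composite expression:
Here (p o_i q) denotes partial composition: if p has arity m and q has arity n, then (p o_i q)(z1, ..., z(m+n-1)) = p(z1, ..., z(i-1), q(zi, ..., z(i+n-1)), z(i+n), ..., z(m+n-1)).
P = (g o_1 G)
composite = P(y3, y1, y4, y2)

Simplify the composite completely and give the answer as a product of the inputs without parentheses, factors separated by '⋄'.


Every regrouping of g is equal, so read the y-inputs in written order.
G(y3, y1, y4) collapses to y3 ⋄ y1 ⋄ y4
g(G(y3, y1, y4), y2) collapses to y3 ⋄ y1 ⋄ y4 ⋄ y2

y3 ⋄ y1 ⋄ y4 ⋄ y2


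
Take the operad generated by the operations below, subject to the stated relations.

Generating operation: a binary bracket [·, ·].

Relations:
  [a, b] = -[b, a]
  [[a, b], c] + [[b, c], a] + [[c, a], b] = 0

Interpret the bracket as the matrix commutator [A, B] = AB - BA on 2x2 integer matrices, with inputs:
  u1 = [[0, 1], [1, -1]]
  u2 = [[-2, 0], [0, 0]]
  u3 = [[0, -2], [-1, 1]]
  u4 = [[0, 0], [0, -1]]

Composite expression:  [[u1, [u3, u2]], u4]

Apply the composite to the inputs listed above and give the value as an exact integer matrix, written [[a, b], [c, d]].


[[0, 4], [-2, 0]]

[u3, u2] = [[0, -4], [2, 0]]
[u1, [u3, u2]] = [[6, -4], [-2, -6]]
[[u1, [u3, u2]], u4] = [[0, 4], [-2, 0]]


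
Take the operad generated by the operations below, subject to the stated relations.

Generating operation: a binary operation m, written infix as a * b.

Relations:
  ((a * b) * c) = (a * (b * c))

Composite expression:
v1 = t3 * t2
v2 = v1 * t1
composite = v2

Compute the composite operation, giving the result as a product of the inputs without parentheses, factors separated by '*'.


t3 * t2 * t1

Every regrouping of m is equal, so read the t-inputs in written order.
(t3 * t2) collapses to t3 * t2
((t3 * t2) * t1) collapses to t3 * t2 * t1


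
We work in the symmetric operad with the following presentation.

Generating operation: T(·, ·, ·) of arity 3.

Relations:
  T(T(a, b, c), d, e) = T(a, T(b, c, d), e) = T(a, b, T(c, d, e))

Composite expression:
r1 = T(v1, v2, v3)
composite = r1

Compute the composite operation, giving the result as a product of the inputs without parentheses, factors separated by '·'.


v1 · v2 · v3

Under associativity of T, the answer is the v's in reading order.
T(v1, v2, v3) spells out as v1 · v2 · v3


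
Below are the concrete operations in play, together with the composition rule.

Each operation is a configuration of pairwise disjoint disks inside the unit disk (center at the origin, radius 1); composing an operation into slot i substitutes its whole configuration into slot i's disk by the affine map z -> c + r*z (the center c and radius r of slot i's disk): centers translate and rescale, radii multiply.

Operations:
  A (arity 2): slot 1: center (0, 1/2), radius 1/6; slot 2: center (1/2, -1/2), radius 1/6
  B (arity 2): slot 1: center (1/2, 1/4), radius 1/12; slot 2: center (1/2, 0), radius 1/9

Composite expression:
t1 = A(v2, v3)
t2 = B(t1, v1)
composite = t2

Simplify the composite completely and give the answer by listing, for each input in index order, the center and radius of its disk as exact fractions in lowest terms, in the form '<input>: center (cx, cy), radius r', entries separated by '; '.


v1: center (1/2, 0), radius 1/9; v2: center (1/2, 7/24), radius 1/72; v3: center (13/24, 5/24), radius 1/72


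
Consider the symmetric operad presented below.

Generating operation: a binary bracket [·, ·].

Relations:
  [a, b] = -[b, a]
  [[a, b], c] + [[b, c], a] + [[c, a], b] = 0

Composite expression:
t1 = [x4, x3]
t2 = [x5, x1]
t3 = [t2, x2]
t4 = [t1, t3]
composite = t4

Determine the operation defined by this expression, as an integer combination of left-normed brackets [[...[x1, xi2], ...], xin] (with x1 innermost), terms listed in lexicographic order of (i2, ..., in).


-[[[[x1, x5], x2], x3], x4] + [[[[x1, x5], x2], x4], x3]

Skip Jacobi rewriting: expand, keep x1-initial words, read off terms.
Composite bracket: [[x4, x3], [[x5, x1], x2]]
Under [a, b] = ab - ba we get 16 signed associative words (2^4 = 16).
Collect the words opening with x1:
  the word x1x5x2x3x4 carries sign -1 and contributes -[[[[x1, x5], x2], x3], x4]
  the word x1x5x2x4x3 carries sign +1 and contributes +[[[[x1, x5], x2], x4], x3]


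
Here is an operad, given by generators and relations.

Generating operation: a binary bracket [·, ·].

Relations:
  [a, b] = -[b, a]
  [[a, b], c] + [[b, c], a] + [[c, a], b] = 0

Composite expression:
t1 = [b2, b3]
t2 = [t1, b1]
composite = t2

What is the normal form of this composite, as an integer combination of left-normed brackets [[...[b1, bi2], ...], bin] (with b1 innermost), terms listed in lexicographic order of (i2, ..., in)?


-[[b1, b2], b3] + [[b1, b3], b2]


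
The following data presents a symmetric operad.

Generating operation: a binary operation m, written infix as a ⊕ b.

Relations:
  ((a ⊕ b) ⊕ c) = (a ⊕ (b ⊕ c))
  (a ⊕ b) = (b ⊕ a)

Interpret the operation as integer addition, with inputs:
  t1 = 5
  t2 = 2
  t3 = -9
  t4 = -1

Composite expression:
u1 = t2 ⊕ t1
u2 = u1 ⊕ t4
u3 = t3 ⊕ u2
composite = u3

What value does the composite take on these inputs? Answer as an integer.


-3

(t2 ⊕ t1) = 7
((t2 ⊕ t1) ⊕ t4) = 6
(t3 ⊕ ((t2 ⊕ t1) ⊕ t4)) = -3


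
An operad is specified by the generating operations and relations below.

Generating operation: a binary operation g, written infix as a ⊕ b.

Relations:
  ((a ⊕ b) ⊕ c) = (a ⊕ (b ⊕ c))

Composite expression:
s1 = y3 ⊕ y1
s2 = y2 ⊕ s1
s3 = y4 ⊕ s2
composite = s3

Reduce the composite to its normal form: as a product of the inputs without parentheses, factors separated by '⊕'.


y4 ⊕ y2 ⊕ y3 ⊕ y1

The g-tree's shape is irrelevant; the y-reading-order decides.
(y3 ⊕ y1) spells out as y3 ⊕ y1
(y2 ⊕ (y3 ⊕ y1)) spells out as y2 ⊕ y3 ⊕ y1
(y4 ⊕ (y2 ⊕ (y3 ⊕ y1))) spells out as y4 ⊕ y2 ⊕ y3 ⊕ y1


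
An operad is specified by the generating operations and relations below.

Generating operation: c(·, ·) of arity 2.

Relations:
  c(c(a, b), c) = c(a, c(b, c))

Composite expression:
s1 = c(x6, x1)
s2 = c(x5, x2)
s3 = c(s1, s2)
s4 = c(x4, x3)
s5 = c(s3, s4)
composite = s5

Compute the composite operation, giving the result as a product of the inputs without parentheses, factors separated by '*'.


x6 * x1 * x5 * x2 * x4 * x3

Associativity of c dissolves the nesting; only the x-input order survives.
c(x6, x1) unparenthesizes to x6 * x1
c(x5, x2) unparenthesizes to x5 * x2
c(c(x6, x1), c(x5, x2)) unparenthesizes to x6 * x1 * x5 * x2
c(x4, x3) unparenthesizes to x4 * x3
c(c(c(x6, x1), c(x5, x2)), c(x4, x3)) unparenthesizes to x6 * x1 * x5 * x2 * x4 * x3


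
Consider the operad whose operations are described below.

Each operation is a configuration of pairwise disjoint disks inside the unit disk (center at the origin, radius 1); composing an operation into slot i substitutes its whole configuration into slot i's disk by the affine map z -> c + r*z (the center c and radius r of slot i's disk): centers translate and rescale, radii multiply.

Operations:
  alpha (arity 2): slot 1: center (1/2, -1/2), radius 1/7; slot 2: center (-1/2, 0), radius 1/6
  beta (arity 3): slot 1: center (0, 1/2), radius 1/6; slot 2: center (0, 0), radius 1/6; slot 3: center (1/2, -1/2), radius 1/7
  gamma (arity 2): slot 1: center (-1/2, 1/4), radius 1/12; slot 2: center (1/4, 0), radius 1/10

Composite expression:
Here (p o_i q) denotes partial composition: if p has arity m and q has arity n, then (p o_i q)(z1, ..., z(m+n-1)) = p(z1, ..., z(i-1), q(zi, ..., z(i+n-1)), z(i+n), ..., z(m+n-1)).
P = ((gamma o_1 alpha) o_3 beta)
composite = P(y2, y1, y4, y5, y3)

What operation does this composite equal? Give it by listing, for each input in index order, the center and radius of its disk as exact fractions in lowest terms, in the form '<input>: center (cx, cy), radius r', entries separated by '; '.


y1: center (-13/24, 1/4), radius 1/72; y2: center (-11/24, 5/24), radius 1/84; y3: center (3/10, -1/20), radius 1/70; y4: center (1/4, 1/20), radius 1/60; y5: center (1/4, 0), radius 1/60

Below gamma, radii multiply path by path; the y-disk centers shift.
tracing y2 down its 2-map path: center (-11/24, 5/24), radius 1/84
tracing y1 down its 2-map path: center (-13/24, 1/4), radius 1/72
tracing y4 down its 2-map path: center (1/4, 1/20), radius 1/60
tracing y5 down its 2-map path: center (1/4, 0), radius 1/60
tracing y3 down its 2-map path: center (3/10, -1/20), radius 1/70


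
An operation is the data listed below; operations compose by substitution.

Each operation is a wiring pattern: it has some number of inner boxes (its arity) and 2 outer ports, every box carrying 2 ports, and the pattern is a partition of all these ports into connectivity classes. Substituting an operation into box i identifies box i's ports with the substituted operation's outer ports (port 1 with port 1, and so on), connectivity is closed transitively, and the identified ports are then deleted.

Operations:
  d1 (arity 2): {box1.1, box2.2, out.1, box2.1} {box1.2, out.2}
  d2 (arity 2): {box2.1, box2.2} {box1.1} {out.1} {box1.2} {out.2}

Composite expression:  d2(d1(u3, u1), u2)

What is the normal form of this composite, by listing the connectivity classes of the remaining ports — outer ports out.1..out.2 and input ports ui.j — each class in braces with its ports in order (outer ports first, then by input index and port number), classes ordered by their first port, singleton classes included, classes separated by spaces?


After gluing at d2, chains via deleted ports link the u-ports.
the subtree at d1 composes to {out.1, u1.1, u1.2, u3.1} {out.2, u3.2} on (u3, u1); out.j = own outer ports
the subtree at d2 composes to {out.1} {out.2} {u1.1, u1.2, u3.1} {u2.1, u2.2} {u3.2} on (u3, u1, u2); out.j = own outer ports

{out.1} {out.2} {u1.1, u1.2, u3.1} {u2.1, u2.2} {u3.2}


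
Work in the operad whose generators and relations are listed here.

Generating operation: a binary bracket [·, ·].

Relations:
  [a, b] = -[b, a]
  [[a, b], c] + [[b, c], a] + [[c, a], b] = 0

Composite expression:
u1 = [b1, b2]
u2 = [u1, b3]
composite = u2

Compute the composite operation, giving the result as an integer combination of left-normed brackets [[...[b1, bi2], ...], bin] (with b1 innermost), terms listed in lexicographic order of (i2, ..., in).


In the tensor algebra, words opening b1 carry the b1-anchored form.
Composite bracket: [[b1, b2], b3]
Each bracket splits as ab - ba, giving 4 signed words (2^2 = 4).
The b1-initial words carry the normal form:
  sign of b1b2b3 is +1, so it contributes +[[b1, b2], b3]

[[b1, b2], b3]


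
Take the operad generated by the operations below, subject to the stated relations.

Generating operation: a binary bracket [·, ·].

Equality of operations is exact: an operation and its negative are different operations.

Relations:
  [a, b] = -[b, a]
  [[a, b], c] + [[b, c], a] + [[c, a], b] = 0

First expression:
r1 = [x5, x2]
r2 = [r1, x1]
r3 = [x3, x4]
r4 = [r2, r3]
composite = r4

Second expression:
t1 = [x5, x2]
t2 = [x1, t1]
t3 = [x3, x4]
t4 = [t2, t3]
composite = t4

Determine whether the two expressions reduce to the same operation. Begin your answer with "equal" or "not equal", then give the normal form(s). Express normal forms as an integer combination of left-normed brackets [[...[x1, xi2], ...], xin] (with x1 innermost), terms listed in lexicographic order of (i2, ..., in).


Reducing the first expression gives [[[[x1, x2], x5], x3], x4] - [[[[x1, x2], x5], x4], x3] - [[[[x1, x5], x2], x3], x4] + [[[[x1, x5], x2], x4], x3]
Reducing the second expression gives -[[[[x1, x2], x5], x3], x4] + [[[[x1, x2], x5], x4], x3] + [[[[x1, x5], x2], x3], x4] - [[[[x1, x5], x2], x4], x3]
The normal forms differ: not equal.

not equal — first [[[[x1, x2], x5], x3], x4] - [[[[x1, x2], x5], x4], x3] - [[[[x1, x5], x2], x3], x4] + [[[[x1, x5], x2], x4], x3], second -[[[[x1, x2], x5], x3], x4] + [[[[x1, x2], x5], x4], x3] + [[[[x1, x5], x2], x3], x4] - [[[[x1, x5], x2], x4], x3]


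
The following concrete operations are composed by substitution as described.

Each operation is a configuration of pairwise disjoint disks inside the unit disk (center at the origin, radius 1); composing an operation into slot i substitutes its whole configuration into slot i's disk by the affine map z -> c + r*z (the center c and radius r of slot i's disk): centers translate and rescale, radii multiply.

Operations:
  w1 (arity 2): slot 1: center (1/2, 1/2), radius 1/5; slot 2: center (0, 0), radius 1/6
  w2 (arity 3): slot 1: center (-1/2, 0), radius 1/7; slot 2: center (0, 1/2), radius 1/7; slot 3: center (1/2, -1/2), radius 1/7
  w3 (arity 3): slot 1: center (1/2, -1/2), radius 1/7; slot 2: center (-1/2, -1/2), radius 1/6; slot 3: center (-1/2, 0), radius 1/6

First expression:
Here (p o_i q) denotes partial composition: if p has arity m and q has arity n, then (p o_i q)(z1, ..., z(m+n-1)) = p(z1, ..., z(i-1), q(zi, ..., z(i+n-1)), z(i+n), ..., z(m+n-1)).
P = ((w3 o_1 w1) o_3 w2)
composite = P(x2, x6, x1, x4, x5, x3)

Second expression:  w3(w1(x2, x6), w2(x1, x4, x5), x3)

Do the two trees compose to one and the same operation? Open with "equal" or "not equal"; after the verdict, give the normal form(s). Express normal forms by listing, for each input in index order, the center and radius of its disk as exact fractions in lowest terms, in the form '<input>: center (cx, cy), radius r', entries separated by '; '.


Normal form of the first expression: x1: center (-7/12, -1/2), radius 1/42; x2: center (4/7, -3/7), radius 1/35; x3: center (-1/2, 0), radius 1/6; x4: center (-1/2, -5/12), radius 1/42; x5: center (-5/12, -7/12), radius 1/42; x6: center (1/2, -1/2), radius 1/42
Normal form of the second expression: x1: center (-7/12, -1/2), radius 1/42; x2: center (4/7, -3/7), radius 1/35; x3: center (-1/2, 0), radius 1/6; x4: center (-1/2, -5/12), radius 1/42; x5: center (-5/12, -7/12), radius 1/42; x6: center (1/2, -1/2), radius 1/42
The normal forms match — equal.

equal; the common form is x1: center (-7/12, -1/2), radius 1/42; x2: center (4/7, -3/7), radius 1/35; x3: center (-1/2, 0), radius 1/6; x4: center (-1/2, -5/12), radius 1/42; x5: center (-5/12, -7/12), radius 1/42; x6: center (1/2, -1/2), radius 1/42


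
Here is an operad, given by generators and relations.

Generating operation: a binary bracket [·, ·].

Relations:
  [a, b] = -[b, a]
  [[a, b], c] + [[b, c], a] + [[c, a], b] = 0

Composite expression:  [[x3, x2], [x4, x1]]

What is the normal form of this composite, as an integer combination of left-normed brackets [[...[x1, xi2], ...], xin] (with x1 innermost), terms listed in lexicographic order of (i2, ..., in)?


Antisymmetry and Jacobi reduce to x1-anchored left-normed brackets.
Composite bracket: [[x3, x2], [x4, x1]]
Under [a, b] = ab - ba we get 8 signed associative words (2^3 = 8).
Collect the words opening with x1:
  x1x4x2x3 (sign -1) contributes -[[[x1, x4], x2], x3]
  x1x4x3x2 (sign +1) contributes +[[[x1, x4], x3], x2]

-[[[x1, x4], x2], x3] + [[[x1, x4], x3], x2]


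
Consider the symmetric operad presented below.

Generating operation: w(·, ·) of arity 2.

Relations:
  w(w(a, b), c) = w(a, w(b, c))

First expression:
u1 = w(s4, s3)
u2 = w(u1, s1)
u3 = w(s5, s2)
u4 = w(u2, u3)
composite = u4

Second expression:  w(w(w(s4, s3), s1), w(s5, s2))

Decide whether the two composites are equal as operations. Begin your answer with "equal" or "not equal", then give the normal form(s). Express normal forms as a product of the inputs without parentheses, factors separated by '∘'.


The first expression, normalized: s4 ∘ s3 ∘ s1 ∘ s5 ∘ s2
The second expression, normalized: s4 ∘ s3 ∘ s1 ∘ s5 ∘ s2
The normal forms match — equal.

equal — both sides give s4 ∘ s3 ∘ s1 ∘ s5 ∘ s2


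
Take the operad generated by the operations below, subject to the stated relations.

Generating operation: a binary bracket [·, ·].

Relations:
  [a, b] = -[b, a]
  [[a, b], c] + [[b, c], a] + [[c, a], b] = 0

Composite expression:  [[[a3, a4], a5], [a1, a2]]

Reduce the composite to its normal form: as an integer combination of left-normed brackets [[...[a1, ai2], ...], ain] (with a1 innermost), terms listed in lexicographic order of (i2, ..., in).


-[[[[a1, a2], a3], a4], a5] + [[[[a1, a2], a4], a3], a5] + [[[[a1, a2], a5], a3], a4] - [[[[a1, a2], a5], a4], a3]

Skip Jacobi rewriting: expand, keep a1-initial words, read off terms.
Composite bracket: [[[a3, a4], a5], [a1, a2]]
Full expansion: 16 signed words from ab - ba (2^4 = 16).
Only words starting with a1 matter:
  a1a2a3a4a5 (sign -1) contributes -[[[[a1, a2], a3], a4], a5]
  a1a2a4a3a5 (sign +1) contributes +[[[[a1, a2], a4], a3], a5]
  a1a2a5a3a4 (sign +1) contributes +[[[[a1, a2], a5], a3], a4]
  a1a2a5a4a3 (sign -1) contributes -[[[[a1, a2], a5], a4], a3]


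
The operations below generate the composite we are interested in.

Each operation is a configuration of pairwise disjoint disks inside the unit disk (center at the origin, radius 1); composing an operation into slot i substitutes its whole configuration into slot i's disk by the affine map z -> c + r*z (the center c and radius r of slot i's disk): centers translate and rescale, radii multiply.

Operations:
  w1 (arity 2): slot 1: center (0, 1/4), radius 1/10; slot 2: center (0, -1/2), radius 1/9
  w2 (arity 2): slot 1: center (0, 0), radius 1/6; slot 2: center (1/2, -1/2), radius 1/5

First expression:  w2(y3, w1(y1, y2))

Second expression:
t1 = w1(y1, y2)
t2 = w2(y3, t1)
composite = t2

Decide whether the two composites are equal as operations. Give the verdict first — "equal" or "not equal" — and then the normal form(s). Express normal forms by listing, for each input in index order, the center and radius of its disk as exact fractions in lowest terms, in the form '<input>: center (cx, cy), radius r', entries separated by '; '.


equal; the common form is y1: center (1/2, -9/20), radius 1/50; y2: center (1/2, -3/5), radius 1/45; y3: center (0, 0), radius 1/6

The first expression, normalized: y1: center (1/2, -9/20), radius 1/50; y2: center (1/2, -3/5), radius 1/45; y3: center (0, 0), radius 1/6
The second expression, normalized: y1: center (1/2, -9/20), radius 1/50; y2: center (1/2, -3/5), radius 1/45; y3: center (0, 0), radius 1/6
Identical normal forms: equal.


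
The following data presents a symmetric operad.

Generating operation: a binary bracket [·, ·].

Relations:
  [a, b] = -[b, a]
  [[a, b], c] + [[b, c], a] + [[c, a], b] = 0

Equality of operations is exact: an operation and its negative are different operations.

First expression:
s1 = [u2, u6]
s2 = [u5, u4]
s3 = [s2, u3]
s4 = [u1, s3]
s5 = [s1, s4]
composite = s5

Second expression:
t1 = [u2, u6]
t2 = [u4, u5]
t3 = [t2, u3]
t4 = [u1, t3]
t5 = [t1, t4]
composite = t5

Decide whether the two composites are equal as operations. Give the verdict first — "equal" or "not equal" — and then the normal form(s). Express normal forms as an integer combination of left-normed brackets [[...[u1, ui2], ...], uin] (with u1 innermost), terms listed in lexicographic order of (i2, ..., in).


The first composite normalizes to -[[[[[u1, u3], u4], u5], u2], u6] + [[[[[u1, u3], u4], u5], u6], u2] + [[[[[u1, u3], u5], u4], u2], u6] - [[[[[u1, u3], u5], u4], u6], u2] + [[[[[u1, u4], u5], u3], u2], u6] - [[[[[u1, u4], u5], u3], u6], u2] - [[[[[u1, u5], u4], u3], u2], u6] + [[[[[u1, u5], u4], u3], u6], u2]
The second composite normalizes to [[[[[u1, u3], u4], u5], u2], u6] - [[[[[u1, u3], u4], u5], u6], u2] - [[[[[u1, u3], u5], u4], u2], u6] + [[[[[u1, u3], u5], u4], u6], u2] - [[[[[u1, u4], u5], u3], u2], u6] + [[[[[u1, u4], u5], u3], u6], u2] + [[[[[u1, u5], u4], u3], u2], u6] - [[[[[u1, u5], u4], u3], u6], u2]
The normal forms differ: not equal.

not equal: they reduce to -[[[[[u1, u3], u4], u5], u2], u6] + [[[[[u1, u3], u4], u5], u6], u2] + [[[[[u1, u3], u5], u4], u2], u6] - [[[[[u1, u3], u5], u4], u6], u2] + [[[[[u1, u4], u5], u3], u2], u6] - [[[[[u1, u4], u5], u3], u6], u2] - [[[[[u1, u5], u4], u3], u2], u6] + [[[[[u1, u5], u4], u3], u6], u2] and [[[[[u1, u3], u4], u5], u2], u6] - [[[[[u1, u3], u4], u5], u6], u2] - [[[[[u1, u3], u5], u4], u2], u6] + [[[[[u1, u3], u5], u4], u6], u2] - [[[[[u1, u4], u5], u3], u2], u6] + [[[[[u1, u4], u5], u3], u6], u2] + [[[[[u1, u5], u4], u3], u2], u6] - [[[[[u1, u5], u4], u3], u6], u2]


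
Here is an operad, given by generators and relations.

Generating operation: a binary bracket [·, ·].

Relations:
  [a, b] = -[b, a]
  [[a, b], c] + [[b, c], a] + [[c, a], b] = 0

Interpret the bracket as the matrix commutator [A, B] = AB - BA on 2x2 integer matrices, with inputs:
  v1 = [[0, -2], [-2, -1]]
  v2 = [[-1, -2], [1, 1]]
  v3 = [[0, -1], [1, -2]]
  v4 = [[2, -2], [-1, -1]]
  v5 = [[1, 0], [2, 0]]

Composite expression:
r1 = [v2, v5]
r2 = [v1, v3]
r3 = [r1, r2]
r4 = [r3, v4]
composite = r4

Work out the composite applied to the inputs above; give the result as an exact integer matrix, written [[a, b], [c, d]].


[[-152, 124], [-290, 152]]

[v2, v5] = [[-4, 2], [5, 4]]
[v1, v3] = [[-4, 3], [-5, 4]]
[[v2, v5], [v1, v3]] = [[-25, -8], [-80, 25]]
[[[v2, v5], [v1, v3]], v4] = [[-152, 124], [-290, 152]]


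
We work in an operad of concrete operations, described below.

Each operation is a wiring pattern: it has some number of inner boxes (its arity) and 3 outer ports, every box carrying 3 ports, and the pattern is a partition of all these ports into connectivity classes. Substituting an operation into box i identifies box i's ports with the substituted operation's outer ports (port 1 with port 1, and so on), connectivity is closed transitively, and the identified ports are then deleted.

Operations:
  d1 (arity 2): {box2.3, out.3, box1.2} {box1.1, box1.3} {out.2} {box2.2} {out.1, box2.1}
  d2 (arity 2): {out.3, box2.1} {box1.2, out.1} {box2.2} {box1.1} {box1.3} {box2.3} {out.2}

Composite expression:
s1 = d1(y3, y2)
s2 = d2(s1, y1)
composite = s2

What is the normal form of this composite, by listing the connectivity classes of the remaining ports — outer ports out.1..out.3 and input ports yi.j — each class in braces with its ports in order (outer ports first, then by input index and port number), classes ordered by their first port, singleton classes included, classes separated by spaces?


{out.1} {out.2} {out.3, y1.1} {y1.2} {y1.3} {y2.1} {y2.2} {y2.3, y3.2} {y3.1, y3.3}

Connectivity passes through glued d2-boundaries; trace each wire chain.
d1 over (y3, y2) gives {out.1, y2.1} {out.2} {out.3, y2.3, y3.2} {y2.2} {y3.1, y3.3}, out.j being that stage's outer ports
d2 over (y3, y2, y1) gives {out.1} {out.2} {out.3, y1.1} {y1.2} {y1.3} {y2.1} {y2.2} {y2.3, y3.2} {y3.1, y3.3}, out.j being that stage's outer ports


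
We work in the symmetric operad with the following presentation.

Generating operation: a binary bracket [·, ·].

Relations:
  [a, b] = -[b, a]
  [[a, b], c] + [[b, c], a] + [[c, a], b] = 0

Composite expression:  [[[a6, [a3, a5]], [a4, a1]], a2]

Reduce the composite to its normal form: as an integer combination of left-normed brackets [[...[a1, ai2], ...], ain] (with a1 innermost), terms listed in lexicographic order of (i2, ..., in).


-[[[[[a1, a4], a3], a5], a6], a2] + [[[[[a1, a4], a5], a3], a6], a2] + [[[[[a1, a4], a6], a3], a5], a2] - [[[[[a1, a4], a6], a5], a3], a2]

Skip Jacobi rewriting: expand, keep a1-initial words, read off terms.
Composite bracket: [[[a6, [a3, a5]], [a4, a1]], a2]
Each bracket splits as ab - ba, giving 32 signed words (2^5 = 32).
The a1-initial words carry the normal form:
  the word a1a4a3a5a6a2 carries sign -1 and contributes -[[[[[a1, a4], a3], a5], a6], a2]
  the word a1a4a5a3a6a2 carries sign +1 and contributes +[[[[[a1, a4], a5], a3], a6], a2]
  the word a1a4a6a3a5a2 carries sign +1 and contributes +[[[[[a1, a4], a6], a3], a5], a2]
  the word a1a4a6a5a3a2 carries sign -1 and contributes -[[[[[a1, a4], a6], a5], a3], a2]


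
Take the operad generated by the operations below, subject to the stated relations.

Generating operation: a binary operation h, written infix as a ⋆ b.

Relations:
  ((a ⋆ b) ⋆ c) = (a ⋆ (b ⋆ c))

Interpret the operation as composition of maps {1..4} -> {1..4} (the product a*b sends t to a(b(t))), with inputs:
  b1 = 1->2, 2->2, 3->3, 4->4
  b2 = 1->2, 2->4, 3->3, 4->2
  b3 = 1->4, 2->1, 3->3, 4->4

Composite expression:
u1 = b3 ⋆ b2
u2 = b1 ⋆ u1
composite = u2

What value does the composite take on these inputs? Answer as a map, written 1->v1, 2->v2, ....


(b3 ⋆ b2) = 1->1, 2->4, 3->3, 4->1
(b1 ⋆ (b3 ⋆ b2)) = 1->2, 2->4, 3->3, 4->2

1->2, 2->4, 3->3, 4->2


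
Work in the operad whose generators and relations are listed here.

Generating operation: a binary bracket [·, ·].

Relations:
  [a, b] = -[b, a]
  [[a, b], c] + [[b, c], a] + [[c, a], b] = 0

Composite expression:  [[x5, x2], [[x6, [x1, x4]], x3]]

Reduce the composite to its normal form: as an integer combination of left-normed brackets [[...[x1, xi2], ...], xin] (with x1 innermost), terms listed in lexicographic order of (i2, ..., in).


In the tensor algebra, words opening x1 carry the x1-anchored form.
Composite bracket: [[x5, x2], [[x6, [x1, x4]], x3]]
The bracket unfolds into 32 signed words via [a, b] = ab - ba (2^5 = 32).
Collect the words opening with x1:
  from x1x4x6x3x2x5, sign -1: term -[[[[[x1, x4], x6], x3], x2], x5]
  from x1x4x6x3x5x2, sign +1: term +[[[[[x1, x4], x6], x3], x5], x2]

-[[[[[x1, x4], x6], x3], x2], x5] + [[[[[x1, x4], x6], x3], x5], x2]
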